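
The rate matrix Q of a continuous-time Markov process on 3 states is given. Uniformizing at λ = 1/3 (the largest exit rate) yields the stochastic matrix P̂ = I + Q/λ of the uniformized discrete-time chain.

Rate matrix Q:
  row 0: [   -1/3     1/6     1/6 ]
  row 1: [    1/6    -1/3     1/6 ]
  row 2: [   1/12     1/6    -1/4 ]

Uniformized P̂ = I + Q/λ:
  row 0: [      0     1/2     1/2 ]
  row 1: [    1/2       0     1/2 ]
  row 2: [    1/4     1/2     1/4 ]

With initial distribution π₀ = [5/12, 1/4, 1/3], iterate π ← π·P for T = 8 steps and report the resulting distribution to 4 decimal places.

π = [0.2670, 0.3330, 0.4000]

t=0: π = [0.4167, 0.2500, 0.3333]
t=1: π = [0.2083, 0.3750, 0.4167]
t=2: π = [0.2917, 0.3125, 0.3958]
t=3: π = [0.2552, 0.3438, 0.4010]
t=4: π = [0.2721, 0.3281, 0.3997]
t=5: π = [0.2640, 0.3359, 0.4001]
t=6: π = [0.2680, 0.3320, 0.4000]
t=7: π = [0.2660, 0.3340, 0.4000]
t=8: π = [0.2670, 0.3330, 0.4000]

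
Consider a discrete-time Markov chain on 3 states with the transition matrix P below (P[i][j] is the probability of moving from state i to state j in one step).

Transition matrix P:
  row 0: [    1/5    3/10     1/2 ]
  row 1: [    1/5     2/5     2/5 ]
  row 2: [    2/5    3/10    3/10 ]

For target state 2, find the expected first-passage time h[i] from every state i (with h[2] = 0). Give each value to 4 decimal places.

h = [2.1429, 2.3810, 0.0000]

First-step conditioning: h[2] = 0; for i ≠ 2, h[i] = 1 + Σ_k P[i][k]·h[k].
  h[0] = 1 + 1/5·h[0] + 3/10·h[1]
  h[1] = 1 + 1/5·h[0] + 2/5·h[1]
Solving the 2×2 linear system over states ≠ 2 gives exactly h = [15/7, 50/21, 0] (h[2] = 0 is the target).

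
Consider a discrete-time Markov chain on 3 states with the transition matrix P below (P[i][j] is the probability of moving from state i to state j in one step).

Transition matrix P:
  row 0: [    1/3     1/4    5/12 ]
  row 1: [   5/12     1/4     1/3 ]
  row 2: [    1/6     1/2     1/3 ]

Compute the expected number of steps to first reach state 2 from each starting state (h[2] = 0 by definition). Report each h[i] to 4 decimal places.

h = [2.5263, 2.7368, 0.0000]

First-step conditioning: h[2] = 0; for i ≠ 2, h[i] = 1 + Σ_k P[i][k]·h[k].
  h[0] = 1 + 1/3·h[0] + 1/4·h[1]
  h[1] = 1 + 5/12·h[0] + 1/4·h[1]
Solving the 2×2 linear system over states ≠ 2 gives exactly h = [48/19, 52/19, 0] (h[2] = 0 is the target).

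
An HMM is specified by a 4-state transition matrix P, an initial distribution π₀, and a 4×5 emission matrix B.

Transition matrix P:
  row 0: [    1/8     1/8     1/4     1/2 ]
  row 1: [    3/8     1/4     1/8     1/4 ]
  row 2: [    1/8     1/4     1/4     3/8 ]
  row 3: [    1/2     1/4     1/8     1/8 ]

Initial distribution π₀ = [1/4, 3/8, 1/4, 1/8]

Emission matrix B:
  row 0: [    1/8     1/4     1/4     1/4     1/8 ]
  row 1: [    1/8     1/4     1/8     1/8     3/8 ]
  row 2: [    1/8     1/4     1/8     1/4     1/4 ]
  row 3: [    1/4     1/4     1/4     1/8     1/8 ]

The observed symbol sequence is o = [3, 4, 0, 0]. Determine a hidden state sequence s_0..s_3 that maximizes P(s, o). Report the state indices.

path = [2, 1, 0, 3]

t=0: δ = [6.250e-02, 4.688e-02, 6.250e-02, 1.562e-02]  (obs o_0=3)
t=1: δ = [2.197e-03, 5.859e-03, 3.906e-03, 3.906e-03]  ψ = [1, 2, 0, 0]  (obs o_1=4)
t=2: δ = [2.747e-04, 1.831e-04, 1.221e-04, 3.662e-04]  ψ = [1, 1, 2, 1]  (obs o_2=0)
t=3: δ = [2.289e-05, 1.144e-05, 8.583e-06, 3.433e-05]  ψ = [3, 3, 0, 0]  (obs o_3=0)
backtrack: best end state = 3; path = [2, 1, 0, 3]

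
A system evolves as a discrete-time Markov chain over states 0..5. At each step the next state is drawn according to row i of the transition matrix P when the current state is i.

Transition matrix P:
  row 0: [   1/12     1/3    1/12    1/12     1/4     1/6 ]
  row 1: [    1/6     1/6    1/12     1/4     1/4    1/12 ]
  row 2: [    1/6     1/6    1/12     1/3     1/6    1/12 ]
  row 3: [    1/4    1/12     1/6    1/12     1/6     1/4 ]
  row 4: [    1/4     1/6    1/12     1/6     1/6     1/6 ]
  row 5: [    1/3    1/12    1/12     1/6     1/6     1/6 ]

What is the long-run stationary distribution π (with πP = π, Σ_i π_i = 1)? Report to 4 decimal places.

Balance equations π_j = Σ_i π_i·P[i][j]:
  π_0 = 1/12·π_0 + 1/6·π_1 + 1/6·π_2 + 1/4·π_3 + 1/4·π_4 + 1/3·π_5
  π_1 = 1/3·π_0 + 1/6·π_1 + 1/6·π_2 + 1/12·π_3 + 1/6·π_4 + 1/12·π_5
  π_2 = 1/12·π_0 + 1/12·π_1 + 1/12·π_2 + 1/6·π_3 + 1/12·π_4 + 1/12·π_5
  π_3 = 1/12·π_0 + 1/4·π_1 + 1/3·π_2 + 1/12·π_3 + 1/6·π_4 + 1/6·π_5
  π_4 = 1/4·π_0 + 1/4·π_1 + 1/6·π_2 + 1/6·π_3 + 1/6·π_4 + 1/6·π_5
  normalize: π_0 + π_1 + π_2 + π_3 + π_4 + π_5 = 1
Solving the linear system gives exactly π = [64877/314640, 54751/314640, 30581/314640, 4361/26220, 20803/104880, 4969/31464].

π = [0.2062, 0.1740, 0.0972, 0.1663, 0.1984, 0.1579]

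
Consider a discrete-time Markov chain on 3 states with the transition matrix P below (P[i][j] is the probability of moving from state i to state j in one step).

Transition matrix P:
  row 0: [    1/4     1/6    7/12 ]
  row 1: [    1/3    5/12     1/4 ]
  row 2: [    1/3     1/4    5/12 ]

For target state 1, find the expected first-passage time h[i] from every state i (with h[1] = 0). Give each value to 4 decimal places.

h = [4.8000, 0.0000, 4.4571]

First-step conditioning: h[1] = 0; for i ≠ 1, h[i] = 1 + Σ_k P[i][k]·h[k].
  h[0] = 1 + 1/4·h[0] + 7/12·h[2]
  h[2] = 1 + 1/3·h[0] + 5/12·h[2]
Solving the 2×2 linear system over states ≠ 1 gives exactly h = [24/5, 0, 156/35] (h[1] = 0 is the target).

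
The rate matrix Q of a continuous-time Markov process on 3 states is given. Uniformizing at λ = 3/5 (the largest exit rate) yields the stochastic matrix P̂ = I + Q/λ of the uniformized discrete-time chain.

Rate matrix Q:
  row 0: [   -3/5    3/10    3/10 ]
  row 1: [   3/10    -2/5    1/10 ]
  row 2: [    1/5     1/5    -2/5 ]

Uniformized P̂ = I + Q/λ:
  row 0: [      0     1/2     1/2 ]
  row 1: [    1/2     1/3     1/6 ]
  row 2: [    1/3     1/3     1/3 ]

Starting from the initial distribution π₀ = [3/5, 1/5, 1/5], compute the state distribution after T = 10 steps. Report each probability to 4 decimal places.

π = [0.2979, 0.3830, 0.3191]

t=0: π = [0.6000, 0.2000, 0.2000]
t=1: π = [0.1667, 0.4333, 0.4000]
t=2: π = [0.3500, 0.3611, 0.2889]
t=3: π = [0.2769, 0.3917, 0.3315]
t=4: π = [0.3063, 0.3795, 0.3142]
t=5: π = [0.2945, 0.3844, 0.3211]
t=6: π = [0.2992, 0.3824, 0.3183]
t=7: π = [0.2973, 0.3832, 0.3195]
t=8: π = [0.2981, 0.3829, 0.3190]
t=9: π = [0.2978, 0.3830, 0.3192]
t=10: π = [0.2979, 0.3830, 0.3191]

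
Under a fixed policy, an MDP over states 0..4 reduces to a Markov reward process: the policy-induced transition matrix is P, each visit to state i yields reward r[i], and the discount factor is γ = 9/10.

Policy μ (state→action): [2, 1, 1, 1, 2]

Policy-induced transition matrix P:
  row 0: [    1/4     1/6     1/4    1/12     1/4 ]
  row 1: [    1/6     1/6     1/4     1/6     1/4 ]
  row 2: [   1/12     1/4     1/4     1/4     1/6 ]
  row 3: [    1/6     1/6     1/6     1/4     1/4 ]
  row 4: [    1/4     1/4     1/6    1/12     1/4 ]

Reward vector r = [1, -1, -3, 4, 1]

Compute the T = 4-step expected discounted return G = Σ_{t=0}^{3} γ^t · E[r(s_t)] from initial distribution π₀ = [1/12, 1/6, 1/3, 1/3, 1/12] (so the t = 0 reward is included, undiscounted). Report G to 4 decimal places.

G = 1.0206

t=0: π = [0.0833, 0.1667, 0.3333, 0.3333, 0.0833], E[r] = 0.3333, γ^t·E[r] = 0.333333, running G = 0.333333
t=1: π = [0.1528, 0.2014, 0.2153, 0.2083, 0.2222], E[r] = 0.3611, γ^t·E[r] = 0.325000, running G = 0.658333
t=2: π = [0.1800, 0.2031, 0.2141, 0.1707, 0.2321], E[r] = 0.2494, γ^t·E[r] = 0.202031, running G = 0.860365
t=3: π = [0.1832, 0.2038, 0.2164, 0.1644, 0.2322], E[r] = 0.2198, γ^t·E[r] = 0.160207, running G = 1.020572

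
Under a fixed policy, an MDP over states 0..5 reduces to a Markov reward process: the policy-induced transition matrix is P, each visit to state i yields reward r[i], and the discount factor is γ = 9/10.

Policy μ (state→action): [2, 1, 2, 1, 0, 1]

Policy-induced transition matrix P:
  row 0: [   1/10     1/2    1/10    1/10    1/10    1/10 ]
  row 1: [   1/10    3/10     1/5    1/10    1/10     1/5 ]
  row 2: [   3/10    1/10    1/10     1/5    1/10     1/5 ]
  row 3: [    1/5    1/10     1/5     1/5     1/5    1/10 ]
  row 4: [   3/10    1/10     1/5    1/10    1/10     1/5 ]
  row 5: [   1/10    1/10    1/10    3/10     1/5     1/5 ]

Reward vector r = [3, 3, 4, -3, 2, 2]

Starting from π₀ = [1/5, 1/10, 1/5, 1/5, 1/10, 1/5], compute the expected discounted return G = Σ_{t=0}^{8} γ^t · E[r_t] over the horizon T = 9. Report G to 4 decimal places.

t=0: π = [0.2000, 0.1000, 0.2000, 0.2000, 0.1000, 0.2000], E[r] = 1.7000, γ^t·E[r] = 1.700000, running G = 1.700000
t=1: π = [0.1800, 0.2000, 0.1400, 0.1800, 0.1400, 0.1600], E[r] = 1.7600, γ^t·E[r] = 1.584000, running G = 3.284000
t=2: π = [0.1740, 0.2120, 0.1520, 0.1640, 0.1340, 0.1640], E[r] = 1.8700, γ^t·E[r] = 1.514700, running G = 4.798700
t=3: π = [0.1736, 0.2120, 0.1510, 0.1644, 0.1328, 0.1662], E[r] = 1.8656, γ^t·E[r] = 1.360022, running G = 6.158722
t=4: π = [0.1732, 0.2118, 0.1509, 0.1648, 0.1331, 0.1662], E[r] = 1.8630, γ^t·E[r] = 1.222301, running G = 7.381024
t=5: π = [0.1733, 0.2116, 0.1510, 0.1648, 0.1331, 0.1662], E[r] = 1.8628, γ^t·E[r] = 1.099969, running G = 8.480993
t=6: π = [0.1733, 0.2116, 0.1510, 0.1648, 0.1331, 0.1662], E[r] = 1.8628, γ^t·E[r] = 0.989944, running G = 9.470937
t=7: π = [0.1733, 0.2116, 0.1510, 0.1648, 0.1331, 0.1662], E[r] = 1.8628, γ^t·E[r] = 0.890958, running G = 10.361895
t=8: π = [0.1733, 0.2116, 0.1510, 0.1648, 0.1331, 0.1662], E[r] = 1.8628, γ^t·E[r] = 0.801865, running G = 11.163759

G = 11.1638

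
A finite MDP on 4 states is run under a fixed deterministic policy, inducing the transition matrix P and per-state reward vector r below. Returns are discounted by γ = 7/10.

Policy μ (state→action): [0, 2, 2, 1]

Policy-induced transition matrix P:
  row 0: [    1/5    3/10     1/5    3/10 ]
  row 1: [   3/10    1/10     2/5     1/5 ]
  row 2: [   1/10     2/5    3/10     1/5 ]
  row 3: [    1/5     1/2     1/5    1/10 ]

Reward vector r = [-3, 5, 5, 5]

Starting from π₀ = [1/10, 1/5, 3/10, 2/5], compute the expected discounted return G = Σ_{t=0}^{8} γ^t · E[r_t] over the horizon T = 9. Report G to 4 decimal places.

t=0: π = [0.1000, 0.2000, 0.3000, 0.4000], E[r] = 4.2000, γ^t·E[r] = 4.200000, running G = 4.200000
t=1: π = [0.1900, 0.3700, 0.2700, 0.1700], E[r] = 3.4800, γ^t·E[r] = 2.436000, running G = 6.636000
t=2: π = [0.2100, 0.2870, 0.3010, 0.2020], E[r] = 3.3200, γ^t·E[r] = 1.626800, running G = 8.262800
t=3: π = [0.1986, 0.3131, 0.2875, 0.2008], E[r] = 3.4112, γ^t·E[r] = 1.170042, running G = 9.432842
t=4: π = [0.2026, 0.3063, 0.2914, 0.1998], E[r] = 3.3795, γ^t·E[r] = 0.811423, running G = 10.244264
t=5: π = [0.2015, 0.3078, 0.2904, 0.2003], E[r] = 3.3881, γ^t·E[r] = 0.569432, running G = 10.813696
t=6: π = [0.2017, 0.3075, 0.2906, 0.2001], E[r] = 3.3860, γ^t·E[r] = 0.398365, running G = 11.212061
t=7: π = [0.2017, 0.3076, 0.2906, 0.2002], E[r] = 3.3865, γ^t·E[r] = 0.278890, running G = 11.490951
t=8: π = [0.2017, 0.3076, 0.2906, 0.2002], E[r] = 3.3864, γ^t·E[r] = 0.195219, running G = 11.686170

G = 11.6862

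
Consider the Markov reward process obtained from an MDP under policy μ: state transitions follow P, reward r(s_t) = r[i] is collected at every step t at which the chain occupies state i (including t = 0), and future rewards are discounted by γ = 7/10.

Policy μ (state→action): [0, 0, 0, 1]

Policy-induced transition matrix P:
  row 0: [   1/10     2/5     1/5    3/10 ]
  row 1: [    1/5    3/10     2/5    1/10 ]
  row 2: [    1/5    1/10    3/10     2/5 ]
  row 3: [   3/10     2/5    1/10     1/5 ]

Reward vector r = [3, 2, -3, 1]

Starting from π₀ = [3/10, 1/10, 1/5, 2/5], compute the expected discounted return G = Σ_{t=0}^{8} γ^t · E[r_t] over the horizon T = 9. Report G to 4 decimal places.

G = 2.5542

t=0: π = [0.3000, 0.1000, 0.2000, 0.4000], E[r] = 0.9000, γ^t·E[r] = 0.900000, running G = 0.900000
t=1: π = [0.2100, 0.3300, 0.2000, 0.2600], E[r] = 0.9500, γ^t·E[r] = 0.665000, running G = 1.565000
t=2: π = [0.2050, 0.3070, 0.2600, 0.2280], E[r] = 0.6770, γ^t·E[r] = 0.331730, running G = 1.896730
t=3: π = [0.2023, 0.2913, 0.2646, 0.2418], E[r] = 0.6375, γ^t·E[r] = 0.218663, running G = 2.115393
t=4: π = [0.2040, 0.2915, 0.2605, 0.2440], E[r] = 0.6572, γ^t·E[r] = 0.157801, running G = 2.273193
t=5: π = [0.2040, 0.2927, 0.2600, 0.2434], E[r] = 0.6609, γ^t·E[r] = 0.111078, running G = 2.384271
t=6: π = [0.2039, 0.2927, 0.2602, 0.2431], E[r] = 0.6598, γ^t·E[r] = 0.077628, running G = 2.461899
t=7: π = [0.2039, 0.2927, 0.2603, 0.2432], E[r] = 0.6595, γ^t·E[r] = 0.054311, running G = 2.516210
t=8: π = [0.2039, 0.2927, 0.2602, 0.2432], E[r] = 0.6595, γ^t·E[r] = 0.038021, running G = 2.554231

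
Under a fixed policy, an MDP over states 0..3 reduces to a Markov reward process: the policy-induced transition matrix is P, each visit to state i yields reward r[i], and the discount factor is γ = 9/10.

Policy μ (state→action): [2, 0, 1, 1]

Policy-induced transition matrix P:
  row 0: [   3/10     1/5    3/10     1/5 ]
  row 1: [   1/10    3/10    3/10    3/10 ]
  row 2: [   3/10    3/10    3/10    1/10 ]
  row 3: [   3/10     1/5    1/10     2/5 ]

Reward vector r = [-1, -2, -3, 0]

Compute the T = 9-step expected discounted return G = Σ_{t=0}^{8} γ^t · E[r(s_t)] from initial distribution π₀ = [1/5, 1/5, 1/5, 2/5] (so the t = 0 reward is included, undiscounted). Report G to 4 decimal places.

t=0: π = [0.2000, 0.2000, 0.2000, 0.4000], E[r] = -1.2000, γ^t·E[r] = -1.200000, running G = -1.200000
t=1: π = [0.2600, 0.2400, 0.2200, 0.2800], E[r] = -1.4000, γ^t·E[r] = -1.260000, running G = -2.460000
t=2: π = [0.2520, 0.2460, 0.2440, 0.2580], E[r] = -1.4760, γ^t·E[r] = -1.195560, running G = -3.655560
t=3: π = [0.2508, 0.2490, 0.2484, 0.2518], E[r] = -1.4940, γ^t·E[r] = -1.089126, running G = -4.744686
t=4: π = [0.2502, 0.2497, 0.2496, 0.2504], E[r] = -1.4986, γ^t·E[r] = -0.983231, running G = -5.727917
t=5: π = [0.2501, 0.2499, 0.2499, 0.2501], E[r] = -1.4997, γ^t·E[r] = -0.885544, running G = -6.613461
t=6: π = [0.2500, 0.2500, 0.2500, 0.2500], E[r] = -1.4999, γ^t·E[r] = -0.797123, running G = -7.410584
t=7: π = [0.2500, 0.2500, 0.2500, 0.2500], E[r] = -1.5000, γ^t·E[r] = -0.717438, running G = -8.128021
t=8: π = [0.2500, 0.2500, 0.2500, 0.2500], E[r] = -1.5000, γ^t·E[r] = -0.645699, running G = -8.773721

G = -8.7737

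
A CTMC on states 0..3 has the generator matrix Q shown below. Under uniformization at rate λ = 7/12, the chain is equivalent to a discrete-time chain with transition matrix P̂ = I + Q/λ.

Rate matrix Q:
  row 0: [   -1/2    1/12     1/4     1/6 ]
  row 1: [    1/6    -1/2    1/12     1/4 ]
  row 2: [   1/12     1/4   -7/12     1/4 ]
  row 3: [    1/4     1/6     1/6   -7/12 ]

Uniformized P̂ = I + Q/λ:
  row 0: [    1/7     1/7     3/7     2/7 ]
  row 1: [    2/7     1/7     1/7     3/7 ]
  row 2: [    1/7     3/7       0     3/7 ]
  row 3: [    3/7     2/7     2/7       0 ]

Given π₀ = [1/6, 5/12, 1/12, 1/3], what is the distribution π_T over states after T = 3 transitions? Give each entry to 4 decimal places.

t=0: π = [0.1667, 0.4167, 0.0833, 0.3333]
t=1: π = [0.2976, 0.2143, 0.2262, 0.2619]
t=2: π = [0.2483, 0.2449, 0.2330, 0.2738]
t=3: π = [0.2561, 0.2485, 0.2196, 0.2758]

π = [0.2561, 0.2485, 0.2196, 0.2758]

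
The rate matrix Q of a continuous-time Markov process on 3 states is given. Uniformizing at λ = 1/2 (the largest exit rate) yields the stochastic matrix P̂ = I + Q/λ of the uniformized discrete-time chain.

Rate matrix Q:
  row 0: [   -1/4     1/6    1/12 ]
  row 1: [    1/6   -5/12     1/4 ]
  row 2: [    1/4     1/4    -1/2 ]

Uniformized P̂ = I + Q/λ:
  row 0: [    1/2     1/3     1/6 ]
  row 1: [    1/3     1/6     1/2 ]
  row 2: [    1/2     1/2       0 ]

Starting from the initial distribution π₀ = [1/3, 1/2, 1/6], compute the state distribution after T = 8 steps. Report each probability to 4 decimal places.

π = [0.4468, 0.3192, 0.2339]

t=0: π = [0.3333, 0.5000, 0.1667]
t=1: π = [0.4167, 0.2778, 0.3056]
t=2: π = [0.4537, 0.3380, 0.2083]
t=3: π = [0.4437, 0.3117, 0.2446]
t=4: π = [0.4480, 0.3221, 0.2298]
t=5: π = [0.4463, 0.3179, 0.2357]
t=6: π = [0.4470, 0.3196, 0.2334]
t=7: π = [0.4467, 0.3190, 0.2343]
t=8: π = [0.4468, 0.3192, 0.2339]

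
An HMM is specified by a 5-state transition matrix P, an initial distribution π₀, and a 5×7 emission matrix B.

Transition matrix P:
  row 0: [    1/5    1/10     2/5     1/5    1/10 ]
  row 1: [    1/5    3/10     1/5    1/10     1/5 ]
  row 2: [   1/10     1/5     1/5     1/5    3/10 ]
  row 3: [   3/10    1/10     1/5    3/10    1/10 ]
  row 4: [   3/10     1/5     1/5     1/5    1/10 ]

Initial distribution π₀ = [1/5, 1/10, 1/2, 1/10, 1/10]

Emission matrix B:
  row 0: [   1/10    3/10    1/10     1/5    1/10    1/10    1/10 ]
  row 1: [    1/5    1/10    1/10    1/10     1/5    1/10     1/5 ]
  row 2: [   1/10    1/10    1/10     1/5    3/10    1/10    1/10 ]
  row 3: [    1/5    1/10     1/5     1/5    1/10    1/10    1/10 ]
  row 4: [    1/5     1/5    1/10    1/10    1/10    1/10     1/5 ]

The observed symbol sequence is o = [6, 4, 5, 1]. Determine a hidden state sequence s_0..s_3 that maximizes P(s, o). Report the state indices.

t=0: δ = [2.000e-02, 2.000e-02, 5.000e-02, 1.000e-02, 2.000e-02]  (obs o_0=6)
t=1: δ = [6.000e-04, 2.000e-03, 3.000e-03, 1.000e-03, 1.500e-03]  ψ = [4, 2, 2, 2, 2]  (obs o_1=4)
t=2: δ = [4.500e-05, 6.000e-05, 6.000e-05, 6.000e-05, 9.000e-05]  ψ = [4, 1, 2, 2, 2]  (obs o_2=5)
t=3: δ = [8.100e-06, 1.800e-06, 1.800e-06, 1.800e-06, 3.600e-06]  ψ = [4, 1, 0, 3, 2]  (obs o_3=1)
backtrack: best end state = 0; path = [2, 2, 4, 0]

path = [2, 2, 4, 0]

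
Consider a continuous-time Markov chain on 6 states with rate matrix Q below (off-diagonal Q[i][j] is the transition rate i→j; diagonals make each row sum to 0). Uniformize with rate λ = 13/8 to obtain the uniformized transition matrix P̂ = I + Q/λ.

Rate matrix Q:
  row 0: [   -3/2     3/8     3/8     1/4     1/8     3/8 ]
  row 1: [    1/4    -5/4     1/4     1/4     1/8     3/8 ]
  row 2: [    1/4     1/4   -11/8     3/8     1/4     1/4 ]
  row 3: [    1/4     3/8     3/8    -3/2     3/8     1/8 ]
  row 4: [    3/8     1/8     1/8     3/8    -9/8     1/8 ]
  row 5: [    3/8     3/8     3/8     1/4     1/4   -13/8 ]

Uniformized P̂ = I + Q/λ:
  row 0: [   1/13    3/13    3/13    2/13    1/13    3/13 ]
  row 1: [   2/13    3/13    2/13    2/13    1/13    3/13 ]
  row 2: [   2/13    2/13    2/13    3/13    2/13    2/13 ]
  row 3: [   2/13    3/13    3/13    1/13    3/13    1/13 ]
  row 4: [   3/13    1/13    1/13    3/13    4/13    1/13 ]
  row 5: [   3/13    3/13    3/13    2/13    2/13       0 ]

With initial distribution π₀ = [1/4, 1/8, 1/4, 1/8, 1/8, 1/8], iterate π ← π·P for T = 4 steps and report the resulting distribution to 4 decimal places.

π = [0.1643, 0.1919, 0.1771, 0.1672, 0.1646, 0.1349]

t=0: π = [0.2500, 0.1250, 0.2500, 0.1250, 0.1250, 0.1250]
t=1: π = [0.1538, 0.1923, 0.1827, 0.1731, 0.1538, 0.1442]
t=2: π = [0.1649, 0.1930, 0.1783, 0.1664, 0.1642, 0.1331]
t=3: π = [0.1640, 0.1918, 0.1769, 0.1674, 0.1644, 0.1355]
t=4: π = [0.1643, 0.1919, 0.1771, 0.1672, 0.1646, 0.1349]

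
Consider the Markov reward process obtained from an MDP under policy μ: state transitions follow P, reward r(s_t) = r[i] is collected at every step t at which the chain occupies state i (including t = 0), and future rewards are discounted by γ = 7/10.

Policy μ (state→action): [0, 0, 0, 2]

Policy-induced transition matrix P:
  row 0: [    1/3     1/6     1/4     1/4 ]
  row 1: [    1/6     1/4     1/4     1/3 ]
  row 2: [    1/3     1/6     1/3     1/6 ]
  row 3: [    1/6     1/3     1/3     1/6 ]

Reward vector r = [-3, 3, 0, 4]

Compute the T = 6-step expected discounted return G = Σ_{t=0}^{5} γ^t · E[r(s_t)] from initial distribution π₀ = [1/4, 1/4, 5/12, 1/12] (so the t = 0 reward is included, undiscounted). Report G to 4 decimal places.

G = 1.7890

t=0: π = [0.2500, 0.2500, 0.4167, 0.0833], E[r] = 0.3333, γ^t·E[r] = 0.333333, running G = 0.333333
t=1: π = [0.2778, 0.2014, 0.2917, 0.2292], E[r] = 0.6875, γ^t·E[r] = 0.481250, running G = 0.814583
t=2: π = [0.2616, 0.2216, 0.2934, 0.2234], E[r] = 0.7737, γ^t·E[r] = 0.379126, running G = 1.193709
t=3: π = [0.2592, 0.2224, 0.2931, 0.2254], E[r] = 0.7912, γ^t·E[r] = 0.271393, running G = 1.465102
t=4: π = [0.2587, 0.2228, 0.2932, 0.2253], E[r] = 0.7935, γ^t·E[r] = 0.190514, running G = 1.655617
t=5: π = [0.2587, 0.2228, 0.2932, 0.2254], E[r] = 0.7938, γ^t·E[r] = 0.133416, running G = 1.789032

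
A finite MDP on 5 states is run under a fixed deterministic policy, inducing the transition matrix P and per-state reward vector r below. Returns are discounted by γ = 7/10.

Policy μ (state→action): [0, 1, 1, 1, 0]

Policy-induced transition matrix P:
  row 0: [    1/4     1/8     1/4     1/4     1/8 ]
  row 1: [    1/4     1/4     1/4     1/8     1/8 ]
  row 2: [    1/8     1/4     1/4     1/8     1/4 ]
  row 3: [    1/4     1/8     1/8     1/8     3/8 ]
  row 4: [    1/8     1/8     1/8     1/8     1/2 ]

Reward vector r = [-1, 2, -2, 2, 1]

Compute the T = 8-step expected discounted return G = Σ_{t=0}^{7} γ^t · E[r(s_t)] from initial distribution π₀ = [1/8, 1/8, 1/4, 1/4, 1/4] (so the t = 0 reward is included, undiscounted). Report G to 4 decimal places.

t=0: π = [0.1250, 0.1250, 0.2500, 0.2500, 0.2500], E[r] = 0.3750, γ^t·E[r] = 0.375000, running G = 0.375000
t=1: π = [0.1875, 0.1719, 0.1875, 0.1406, 0.3125], E[r] = 0.3750, γ^t·E[r] = 0.262500, running G = 0.637500
t=2: π = [0.1875, 0.1699, 0.1934, 0.1484, 0.3008], E[r] = 0.3633, γ^t·E[r] = 0.178008, running G = 0.815508
t=3: π = [0.1882, 0.1704, 0.1938, 0.1484, 0.2991], E[r] = 0.3608, γ^t·E[r] = 0.123768, running G = 0.939276
t=4: π = [0.1884, 0.1705, 0.1941, 0.1485, 0.2985], E[r] = 0.3601, γ^t·E[r] = 0.086462, running G = 1.025738
t=5: π = [0.1884, 0.1706, 0.1941, 0.1485, 0.2983], E[r] = 0.3599, γ^t·E[r] = 0.060487, running G = 1.086225
t=6: π = [0.1884, 0.1706, 0.1941, 0.1486, 0.2983], E[r] = 0.3598, γ^t·E[r] = 0.042334, running G = 1.128559
t=7: π = [0.1884, 0.1706, 0.1941, 0.1486, 0.2983], E[r] = 0.3598, γ^t·E[r] = 0.029632, running G = 1.158191

G = 1.1582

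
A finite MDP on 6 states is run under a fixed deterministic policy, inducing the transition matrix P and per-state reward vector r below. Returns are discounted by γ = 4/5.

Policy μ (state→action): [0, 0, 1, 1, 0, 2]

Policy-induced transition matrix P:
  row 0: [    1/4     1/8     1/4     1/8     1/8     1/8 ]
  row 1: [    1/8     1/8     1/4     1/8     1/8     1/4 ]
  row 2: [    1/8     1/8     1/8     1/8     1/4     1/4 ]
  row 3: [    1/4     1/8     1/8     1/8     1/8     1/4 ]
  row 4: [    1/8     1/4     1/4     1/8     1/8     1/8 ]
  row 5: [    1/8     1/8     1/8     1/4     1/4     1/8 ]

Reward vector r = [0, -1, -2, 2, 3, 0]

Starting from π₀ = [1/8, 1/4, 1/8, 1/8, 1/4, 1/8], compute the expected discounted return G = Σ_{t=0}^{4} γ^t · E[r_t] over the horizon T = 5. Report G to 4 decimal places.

t=0: π = [0.1250, 0.2500, 0.1250, 0.1250, 0.2500, 0.1250], E[r] = 0.5000, γ^t·E[r] = 0.500000, running G = 0.500000
t=1: π = [0.1563, 0.1563, 0.2031, 0.1406, 0.1563, 0.1875], E[r] = 0.1875, γ^t·E[r] = 0.150000, running G = 0.650000
t=2: π = [0.1621, 0.1445, 0.1836, 0.1484, 0.1738, 0.1875], E[r] = 0.3066, γ^t·E[r] = 0.196250, running G = 0.846250
t=3: π = [0.1638, 0.1467, 0.1851, 0.1484, 0.1714, 0.1846], E[r] = 0.2942, γ^t·E[r] = 0.150625, running G = 0.996875
t=4: π = [0.1640, 0.1464, 0.1852, 0.1481, 0.1712, 0.1850], E[r] = 0.2928, γ^t·E[r] = 0.119950, running G = 1.116825

G = 1.1168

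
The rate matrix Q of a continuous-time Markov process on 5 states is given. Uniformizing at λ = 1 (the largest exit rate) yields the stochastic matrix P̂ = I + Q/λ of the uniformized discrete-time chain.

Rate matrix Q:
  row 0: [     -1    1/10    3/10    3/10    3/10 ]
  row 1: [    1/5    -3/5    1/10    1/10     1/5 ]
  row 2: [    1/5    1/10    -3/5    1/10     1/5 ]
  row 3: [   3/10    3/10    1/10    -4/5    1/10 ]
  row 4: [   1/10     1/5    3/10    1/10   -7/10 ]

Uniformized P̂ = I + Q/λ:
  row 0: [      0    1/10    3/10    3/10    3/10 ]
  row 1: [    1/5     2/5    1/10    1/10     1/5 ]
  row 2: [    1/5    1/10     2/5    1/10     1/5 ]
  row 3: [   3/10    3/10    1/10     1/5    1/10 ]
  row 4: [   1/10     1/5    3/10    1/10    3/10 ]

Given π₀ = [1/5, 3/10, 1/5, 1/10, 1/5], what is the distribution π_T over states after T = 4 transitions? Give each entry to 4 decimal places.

t=0: π = [0.2000, 0.3000, 0.2000, 0.1000, 0.2000]
t=1: π = [0.1500, 0.2300, 0.2400, 0.1500, 0.2300]
t=2: π = [0.1620, 0.2220, 0.2480, 0.1450, 0.2230]
t=3: π = [0.1598, 0.2179, 0.2514, 0.1469, 0.2240]
t=4: π = [0.1603, 0.2172, 0.2522, 0.1467, 0.2237]

π = [0.1603, 0.2172, 0.2522, 0.1467, 0.2237]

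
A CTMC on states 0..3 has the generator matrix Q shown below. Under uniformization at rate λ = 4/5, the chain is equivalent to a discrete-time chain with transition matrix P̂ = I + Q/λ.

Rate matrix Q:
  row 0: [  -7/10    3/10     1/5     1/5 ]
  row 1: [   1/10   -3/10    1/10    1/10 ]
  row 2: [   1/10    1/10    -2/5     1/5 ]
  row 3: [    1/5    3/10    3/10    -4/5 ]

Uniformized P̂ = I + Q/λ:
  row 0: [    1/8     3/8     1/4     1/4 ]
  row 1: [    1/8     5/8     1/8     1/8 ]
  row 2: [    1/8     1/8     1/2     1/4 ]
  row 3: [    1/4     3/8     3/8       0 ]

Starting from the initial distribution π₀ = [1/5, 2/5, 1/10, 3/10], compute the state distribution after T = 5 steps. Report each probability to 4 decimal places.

π = [0.1449, 0.4042, 0.2916, 0.1594]

t=0: π = [0.2000, 0.4000, 0.1000, 0.3000]
t=1: π = [0.1625, 0.4500, 0.2625, 0.1250]
t=2: π = [0.1406, 0.4219, 0.2750, 0.1625]
t=3: π = [0.1453, 0.4117, 0.2863, 0.1566]
t=4: π = [0.1446, 0.4063, 0.2897, 0.1594]
t=5: π = [0.1449, 0.4042, 0.2916, 0.1594]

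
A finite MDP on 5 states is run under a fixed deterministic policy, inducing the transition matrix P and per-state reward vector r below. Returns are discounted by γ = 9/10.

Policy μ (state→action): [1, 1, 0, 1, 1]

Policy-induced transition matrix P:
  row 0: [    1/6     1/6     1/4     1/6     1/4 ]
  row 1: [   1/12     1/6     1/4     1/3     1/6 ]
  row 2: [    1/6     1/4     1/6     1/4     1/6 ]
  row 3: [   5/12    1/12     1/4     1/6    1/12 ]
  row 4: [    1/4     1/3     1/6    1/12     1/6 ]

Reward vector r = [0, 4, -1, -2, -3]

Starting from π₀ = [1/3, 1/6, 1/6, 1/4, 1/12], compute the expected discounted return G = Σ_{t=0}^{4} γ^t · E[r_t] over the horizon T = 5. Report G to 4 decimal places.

G = -1.4074

t=0: π = [0.3333, 0.1667, 0.1667, 0.2500, 0.0833], E[r] = -0.2500, γ^t·E[r] = -0.250000, running G = -0.250000
t=1: π = [0.2222, 0.1736, 0.2292, 0.2014, 0.1736], E[r] = -0.4583, γ^t·E[r] = -0.412500, running G = -0.662500
t=2: π = [0.2170, 0.1979, 0.2164, 0.2002, 0.1684], E[r] = -0.3304, γ^t·E[r] = -0.267656, running G = -0.930156
t=3: π = [0.2143, 0.1961, 0.2179, 0.2037, 0.1681], E[r] = -0.3451, γ^t·E[r] = -0.251578, running G = -1.181734
t=4: π = [0.2152, 0.1959, 0.2178, 0.2035, 0.1676], E[r] = -0.3440, γ^t·E[r] = -0.225714, running G = -1.407448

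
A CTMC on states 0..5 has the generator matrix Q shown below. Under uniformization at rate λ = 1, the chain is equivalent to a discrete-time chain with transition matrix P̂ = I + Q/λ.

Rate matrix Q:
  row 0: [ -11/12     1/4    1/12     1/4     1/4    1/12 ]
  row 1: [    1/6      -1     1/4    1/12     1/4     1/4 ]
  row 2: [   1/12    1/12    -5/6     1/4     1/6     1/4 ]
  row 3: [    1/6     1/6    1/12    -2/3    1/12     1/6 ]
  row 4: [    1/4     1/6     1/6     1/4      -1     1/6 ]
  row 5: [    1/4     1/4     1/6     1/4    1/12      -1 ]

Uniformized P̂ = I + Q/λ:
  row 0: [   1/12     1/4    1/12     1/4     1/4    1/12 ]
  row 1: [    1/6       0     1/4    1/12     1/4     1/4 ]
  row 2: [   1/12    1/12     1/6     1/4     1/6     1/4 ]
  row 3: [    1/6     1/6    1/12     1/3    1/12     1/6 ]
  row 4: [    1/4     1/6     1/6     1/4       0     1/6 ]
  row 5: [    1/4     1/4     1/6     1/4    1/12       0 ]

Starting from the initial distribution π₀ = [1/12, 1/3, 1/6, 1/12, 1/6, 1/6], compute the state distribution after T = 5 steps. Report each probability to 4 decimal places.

t=0: π = [0.0833, 0.3333, 0.1667, 0.0833, 0.1667, 0.1667]
t=1: π = [0.1736, 0.1181, 0.1806, 0.2014, 0.1528, 0.1736]
t=2: π = [0.1644, 0.1609, 0.1453, 0.2471, 0.1343, 0.1481]
t=3: π = [0.1644, 0.1538, 0.1458, 0.2438, 0.1385, 0.1538]
t=4: π = [0.1652, 0.1554, 0.1455, 0.2447, 0.1370, 0.1523]
t=5: π = [0.1649, 0.1551, 0.1455, 0.2445, 0.1375, 0.1526]

π = [0.1649, 0.1551, 0.1455, 0.2445, 0.1375, 0.1526]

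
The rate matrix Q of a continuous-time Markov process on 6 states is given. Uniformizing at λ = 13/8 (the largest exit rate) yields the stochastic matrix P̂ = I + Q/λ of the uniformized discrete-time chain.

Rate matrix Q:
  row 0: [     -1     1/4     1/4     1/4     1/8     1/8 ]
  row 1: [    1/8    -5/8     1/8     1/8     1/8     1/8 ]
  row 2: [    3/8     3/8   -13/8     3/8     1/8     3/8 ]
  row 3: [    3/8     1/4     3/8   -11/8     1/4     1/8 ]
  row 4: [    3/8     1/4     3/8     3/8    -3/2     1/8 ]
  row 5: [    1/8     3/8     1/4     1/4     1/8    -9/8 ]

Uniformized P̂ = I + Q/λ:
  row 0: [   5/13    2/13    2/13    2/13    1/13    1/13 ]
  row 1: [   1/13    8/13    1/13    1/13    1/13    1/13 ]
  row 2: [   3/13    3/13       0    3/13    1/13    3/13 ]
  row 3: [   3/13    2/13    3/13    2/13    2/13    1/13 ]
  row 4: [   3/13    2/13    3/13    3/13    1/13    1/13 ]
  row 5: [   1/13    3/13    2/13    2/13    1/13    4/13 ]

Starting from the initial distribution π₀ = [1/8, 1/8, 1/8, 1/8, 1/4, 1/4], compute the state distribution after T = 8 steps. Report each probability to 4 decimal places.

t=0: π = [0.1250, 0.1250, 0.1250, 0.1250, 0.2500, 0.2500]
t=1: π = [0.1923, 0.2404, 0.1538, 0.1731, 0.0865, 0.1538]
t=2: π = [0.1997, 0.2885, 0.1317, 0.1538, 0.0902, 0.1361]
t=3: π = [0.1962, 0.3076, 0.1302, 0.1487, 0.0888, 0.1286]
t=4: π = [0.1938, 0.3157, 0.1284, 0.1470, 0.0884, 0.1266]
t=5: π = [0.1925, 0.3192, 0.1279, 0.1462, 0.0882, 0.1259]
t=6: π = [0.1919, 0.3207, 0.1277, 0.1459, 0.0882, 0.1257]
t=7: π = [0.1916, 0.3213, 0.1275, 0.1458, 0.0881, 0.1256]
t=8: π = [0.1915, 0.3216, 0.1275, 0.1457, 0.0881, 0.1255]

π = [0.1915, 0.3216, 0.1275, 0.1457, 0.0881, 0.1255]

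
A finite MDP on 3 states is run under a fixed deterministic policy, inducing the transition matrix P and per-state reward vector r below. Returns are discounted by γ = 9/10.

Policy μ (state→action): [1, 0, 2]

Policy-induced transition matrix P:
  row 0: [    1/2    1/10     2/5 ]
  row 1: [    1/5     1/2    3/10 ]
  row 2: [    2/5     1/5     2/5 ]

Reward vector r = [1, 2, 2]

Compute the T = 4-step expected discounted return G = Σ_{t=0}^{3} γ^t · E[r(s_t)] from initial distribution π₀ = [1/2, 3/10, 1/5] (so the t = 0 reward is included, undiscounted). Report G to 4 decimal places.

t=0: π = [0.5000, 0.3000, 0.2000], E[r] = 1.5000, γ^t·E[r] = 1.500000, running G = 1.500000
t=1: π = [0.3900, 0.2400, 0.3700], E[r] = 1.6100, γ^t·E[r] = 1.449000, running G = 2.949000
t=2: π = [0.3910, 0.2330, 0.3760], E[r] = 1.6090, γ^t·E[r] = 1.303290, running G = 4.252290
t=3: π = [0.3925, 0.2308, 0.3767], E[r] = 1.6075, γ^t·E[r] = 1.171868, running G = 5.424158

G = 5.4242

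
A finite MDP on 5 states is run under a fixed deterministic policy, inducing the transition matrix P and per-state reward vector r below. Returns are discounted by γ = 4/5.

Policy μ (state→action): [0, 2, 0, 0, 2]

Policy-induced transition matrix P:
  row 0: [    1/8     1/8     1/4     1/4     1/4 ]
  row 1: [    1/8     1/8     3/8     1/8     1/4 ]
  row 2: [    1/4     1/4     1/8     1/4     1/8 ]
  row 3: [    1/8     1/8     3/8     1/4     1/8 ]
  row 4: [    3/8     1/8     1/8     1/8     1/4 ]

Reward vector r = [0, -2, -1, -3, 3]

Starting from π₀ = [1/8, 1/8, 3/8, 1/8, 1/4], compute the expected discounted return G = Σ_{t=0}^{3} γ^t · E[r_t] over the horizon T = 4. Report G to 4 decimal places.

G = -1.3893

t=0: π = [0.1250, 0.1250, 0.3750, 0.1250, 0.2500], E[r] = -0.2500, γ^t·E[r] = -0.250000, running G = -0.250000
t=1: π = [0.2344, 0.1719, 0.2031, 0.2031, 0.1875], E[r] = -0.5938, γ^t·E[r] = -0.475000, running G = -0.725000
t=2: π = [0.1973, 0.1504, 0.2480, 0.2051, 0.1992], E[r] = -0.5664, γ^t·E[r] = -0.362500, running G = -1.087500
t=3: π = [0.2058, 0.1560, 0.2385, 0.2063, 0.1934], E[r] = -0.5894, γ^t·E[r] = -0.301750, running G = -1.389250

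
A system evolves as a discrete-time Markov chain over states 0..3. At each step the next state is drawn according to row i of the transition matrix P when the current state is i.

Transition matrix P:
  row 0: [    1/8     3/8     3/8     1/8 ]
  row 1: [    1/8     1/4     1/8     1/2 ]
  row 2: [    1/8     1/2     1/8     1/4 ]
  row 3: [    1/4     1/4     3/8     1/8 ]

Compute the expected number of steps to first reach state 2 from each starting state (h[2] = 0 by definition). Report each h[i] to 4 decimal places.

First-step conditioning: h[2] = 0; for i ≠ 2, h[i] = 1 + Σ_k P[i][k]·h[k].
  h[0] = 1 + 1/8·h[0] + 3/8·h[1] + 1/8·h[3]
  h[1] = 1 + 1/8·h[0] + 1/4·h[1] + 1/2·h[3]
  h[3] = 1 + 1/4·h[0] + 1/4·h[1] + 1/8·h[3]
Solving the 3×3 linear system over states ≠ 2 gives exactly h = [600/179, 728/179, 0, 584/179] (h[2] = 0 is the target).

h = [3.3520, 4.0670, 0.0000, 3.2626]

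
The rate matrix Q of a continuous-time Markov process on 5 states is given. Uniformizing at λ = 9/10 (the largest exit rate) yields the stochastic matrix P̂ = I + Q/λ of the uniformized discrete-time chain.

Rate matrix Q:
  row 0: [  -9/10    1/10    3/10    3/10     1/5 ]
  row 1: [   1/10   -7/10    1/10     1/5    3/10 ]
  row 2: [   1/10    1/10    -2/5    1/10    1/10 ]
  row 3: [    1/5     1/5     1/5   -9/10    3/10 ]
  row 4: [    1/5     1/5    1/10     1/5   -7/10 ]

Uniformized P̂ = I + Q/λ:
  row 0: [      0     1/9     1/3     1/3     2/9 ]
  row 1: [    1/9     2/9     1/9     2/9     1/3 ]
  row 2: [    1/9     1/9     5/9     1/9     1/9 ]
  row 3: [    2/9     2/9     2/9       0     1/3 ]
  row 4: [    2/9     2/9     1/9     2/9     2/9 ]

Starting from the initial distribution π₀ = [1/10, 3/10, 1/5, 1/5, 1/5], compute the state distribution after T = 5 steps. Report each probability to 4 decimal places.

t=0: π = [0.1000, 0.3000, 0.2000, 0.2000, 0.2000]
t=1: π = [0.1444, 0.1889, 0.2444, 0.1667, 0.2556]
t=2: π = [0.1420, 0.1790, 0.2704, 0.1741, 0.2346]
t=3: π = [0.1407, 0.1764, 0.2822, 0.1693, 0.2314]
t=4: π = [0.1400, 0.1752, 0.2866, 0.1689, 0.2293]
t=5: π = [0.1398, 0.1748, 0.2884, 0.1684, 0.2286]

π = [0.1398, 0.1748, 0.2884, 0.1684, 0.2286]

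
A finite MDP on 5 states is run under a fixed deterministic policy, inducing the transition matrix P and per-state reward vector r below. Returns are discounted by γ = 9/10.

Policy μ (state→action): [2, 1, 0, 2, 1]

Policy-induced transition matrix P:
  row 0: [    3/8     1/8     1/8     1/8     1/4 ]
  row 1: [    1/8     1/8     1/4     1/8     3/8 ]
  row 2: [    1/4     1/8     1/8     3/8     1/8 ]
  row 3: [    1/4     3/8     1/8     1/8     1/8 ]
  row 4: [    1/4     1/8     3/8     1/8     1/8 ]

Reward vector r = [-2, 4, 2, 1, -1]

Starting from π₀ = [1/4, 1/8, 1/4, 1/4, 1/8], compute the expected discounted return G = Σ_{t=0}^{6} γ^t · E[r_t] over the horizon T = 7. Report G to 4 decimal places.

G = 2.8485

t=0: π = [0.2500, 0.1250, 0.2500, 0.2500, 0.1250], E[r] = 0.6250, γ^t·E[r] = 0.625000, running G = 0.625000
t=1: π = [0.2656, 0.1875, 0.1719, 0.1875, 0.1875], E[r] = 0.5625, γ^t·E[r] = 0.506250, running G = 1.131250
t=2: π = [0.2598, 0.1719, 0.1953, 0.1680, 0.2051], E[r] = 0.5215, γ^t·E[r] = 0.422402, running G = 1.553652
t=3: π = [0.2610, 0.1670, 0.1978, 0.1738, 0.2004], E[r] = 0.5149, γ^t·E[r] = 0.375357, running G = 1.929009
t=4: π = [0.2617, 0.1685, 0.1960, 0.1744, 0.1994], E[r] = 0.5174, γ^t·E[r] = 0.339443, running G = 2.268452
t=5: π = [0.2617, 0.1686, 0.1959, 0.1740, 0.1998], E[r] = 0.5171, γ^t·E[r] = 0.305330, running G = 2.573782
t=6: π = [0.2616, 0.1685, 0.1960, 0.1740, 0.1999], E[r] = 0.5169, γ^t·E[r] = 0.274711, running G = 2.848492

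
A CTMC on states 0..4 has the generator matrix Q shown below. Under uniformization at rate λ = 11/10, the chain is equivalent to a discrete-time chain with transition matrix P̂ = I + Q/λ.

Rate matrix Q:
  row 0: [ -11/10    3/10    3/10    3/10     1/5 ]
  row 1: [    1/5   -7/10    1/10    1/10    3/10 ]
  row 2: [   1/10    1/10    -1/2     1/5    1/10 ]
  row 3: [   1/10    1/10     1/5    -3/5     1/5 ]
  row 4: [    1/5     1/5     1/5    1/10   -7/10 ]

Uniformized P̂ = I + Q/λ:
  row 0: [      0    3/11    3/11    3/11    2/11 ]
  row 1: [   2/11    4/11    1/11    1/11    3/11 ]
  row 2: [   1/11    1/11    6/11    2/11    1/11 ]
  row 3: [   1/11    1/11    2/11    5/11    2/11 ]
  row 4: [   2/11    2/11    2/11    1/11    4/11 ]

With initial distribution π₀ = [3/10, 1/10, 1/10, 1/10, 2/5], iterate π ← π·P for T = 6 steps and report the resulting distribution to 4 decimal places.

t=0: π = [0.3000, 0.1000, 0.1000, 0.1000, 0.4000]
t=1: π = [0.1091, 0.2091, 0.2364, 0.1909, 0.2545]
t=2: π = [0.1231, 0.1909, 0.2587, 0.2017, 0.2256]
t=3: π = [0.1176, 0.1859, 0.2697, 0.2101, 0.2167]
t=4: π = [0.1168, 0.1827, 0.2737, 0.2132, 0.2136]
t=5: π = [0.1163, 0.1814, 0.2754, 0.2146, 0.2124]
t=6: π = [0.1161, 0.1808, 0.2760, 0.2151, 0.2119]

π = [0.1161, 0.1808, 0.2760, 0.2151, 0.2119]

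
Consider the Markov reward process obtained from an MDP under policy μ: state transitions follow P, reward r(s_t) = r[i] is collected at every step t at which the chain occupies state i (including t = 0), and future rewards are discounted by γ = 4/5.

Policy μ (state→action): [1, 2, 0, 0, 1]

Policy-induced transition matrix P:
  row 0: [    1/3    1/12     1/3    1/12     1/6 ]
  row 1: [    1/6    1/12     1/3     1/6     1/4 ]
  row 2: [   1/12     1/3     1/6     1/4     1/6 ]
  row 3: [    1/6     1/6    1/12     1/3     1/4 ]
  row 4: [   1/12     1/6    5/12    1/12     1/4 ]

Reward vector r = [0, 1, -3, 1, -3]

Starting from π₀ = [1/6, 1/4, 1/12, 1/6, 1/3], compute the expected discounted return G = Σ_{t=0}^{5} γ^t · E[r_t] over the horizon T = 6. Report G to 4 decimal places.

G = -3.8588

t=0: π = [0.1667, 0.2500, 0.0833, 0.1667, 0.3333], E[r] = -0.8333, γ^t·E[r] = -0.833333, running G = -0.833333
t=1: π = [0.1597, 0.1458, 0.3056, 0.1597, 0.2292], E[r] = -1.2986, γ^t·E[r] = -1.038889, running G = -1.872222
t=2: π = [0.1487, 0.1921, 0.2616, 0.1863, 0.2112], E[r] = -1.0399, γ^t·E[r] = -0.665556, running G = -2.537778
t=3: π = [0.1521, 0.1819, 0.2608, 0.1895, 0.2158], E[r] = -1.0583, γ^t·E[r] = -0.541852, running G = -3.079630
t=4: π = [0.1523, 0.1823, 0.2605, 0.1893, 0.2156], E[r] = -1.0566, γ^t·E[r] = -0.432784, running G = -3.512413
t=5: π = [0.1524, 0.1822, 0.2606, 0.1893, 0.2156], E[r] = -1.0570, γ^t·E[r] = -0.346360, running G = -3.858773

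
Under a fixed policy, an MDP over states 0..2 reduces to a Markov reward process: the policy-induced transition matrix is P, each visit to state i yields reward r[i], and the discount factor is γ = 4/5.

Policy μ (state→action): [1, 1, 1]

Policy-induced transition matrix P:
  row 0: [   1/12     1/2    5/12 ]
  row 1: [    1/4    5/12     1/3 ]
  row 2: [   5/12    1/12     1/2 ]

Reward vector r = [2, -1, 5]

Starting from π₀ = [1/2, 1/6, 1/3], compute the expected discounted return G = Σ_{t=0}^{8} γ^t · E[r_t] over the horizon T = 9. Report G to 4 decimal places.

t=0: π = [0.5000, 0.1667, 0.3333], E[r] = 2.5000, γ^t·E[r] = 2.500000, running G = 2.500000
t=1: π = [0.2222, 0.3472, 0.4306], E[r] = 2.2500, γ^t·E[r] = 1.800000, running G = 4.300000
t=2: π = [0.2847, 0.2917, 0.4236], E[r] = 2.3958, γ^t·E[r] = 1.533333, running G = 5.833333
t=3: π = [0.2731, 0.2992, 0.4277], E[r] = 2.3854, γ^t·E[r] = 1.221333, running G = 7.054667
t=4: π = [0.2758, 0.2969, 0.4274], E[r] = 2.3915, γ^t·E[r] = 0.979556, running G = 8.034222
t=5: π = [0.2753, 0.2972, 0.4275], E[r] = 2.3911, γ^t·E[r] = 0.783502, running G = 8.817724
t=6: π = [0.2754, 0.2971, 0.4275], E[r] = 2.3913, γ^t·E[r] = 0.626868, running G = 9.444593
t=7: π = [0.2754, 0.2971, 0.4275], E[r] = 2.3913, γ^t·E[r] = 0.501491, running G = 9.946083
t=8: π = [0.2754, 0.2971, 0.4275], E[r] = 2.3913, γ^t·E[r] = 0.401194, running G = 10.347278

G = 10.3473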